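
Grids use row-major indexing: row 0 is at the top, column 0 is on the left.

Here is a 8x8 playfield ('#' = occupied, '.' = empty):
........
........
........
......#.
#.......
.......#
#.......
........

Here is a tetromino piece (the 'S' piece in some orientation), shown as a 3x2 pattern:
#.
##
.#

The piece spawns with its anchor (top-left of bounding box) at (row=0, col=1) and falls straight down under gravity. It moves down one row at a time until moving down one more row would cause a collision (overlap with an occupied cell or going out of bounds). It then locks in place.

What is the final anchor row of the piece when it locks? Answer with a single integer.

Answer: 5

Derivation:
Spawn at (row=0, col=1). Try each row:
  row 0: fits
  row 1: fits
  row 2: fits
  row 3: fits
  row 4: fits
  row 5: fits
  row 6: blocked -> lock at row 5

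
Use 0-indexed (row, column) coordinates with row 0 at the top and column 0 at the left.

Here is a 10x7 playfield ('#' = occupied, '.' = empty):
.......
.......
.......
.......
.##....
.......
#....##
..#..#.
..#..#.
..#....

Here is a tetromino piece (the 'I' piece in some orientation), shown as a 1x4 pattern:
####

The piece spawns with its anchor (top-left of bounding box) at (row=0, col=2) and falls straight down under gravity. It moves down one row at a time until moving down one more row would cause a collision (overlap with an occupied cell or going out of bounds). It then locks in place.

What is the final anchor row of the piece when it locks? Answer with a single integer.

Spawn at (row=0, col=2). Try each row:
  row 0: fits
  row 1: fits
  row 2: fits
  row 3: fits
  row 4: blocked -> lock at row 3

Answer: 3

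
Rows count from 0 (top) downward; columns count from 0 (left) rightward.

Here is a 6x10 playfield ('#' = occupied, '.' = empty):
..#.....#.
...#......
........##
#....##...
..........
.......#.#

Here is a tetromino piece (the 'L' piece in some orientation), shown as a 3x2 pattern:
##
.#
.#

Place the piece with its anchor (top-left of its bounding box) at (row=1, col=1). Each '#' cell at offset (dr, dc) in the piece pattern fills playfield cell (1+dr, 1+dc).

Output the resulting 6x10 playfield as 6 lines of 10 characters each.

Answer: ..#.....#.
.###......
..#.....##
#.#..##...
..........
.......#.#

Derivation:
Fill (1+0,1+0) = (1,1)
Fill (1+0,1+1) = (1,2)
Fill (1+1,1+1) = (2,2)
Fill (1+2,1+1) = (3,2)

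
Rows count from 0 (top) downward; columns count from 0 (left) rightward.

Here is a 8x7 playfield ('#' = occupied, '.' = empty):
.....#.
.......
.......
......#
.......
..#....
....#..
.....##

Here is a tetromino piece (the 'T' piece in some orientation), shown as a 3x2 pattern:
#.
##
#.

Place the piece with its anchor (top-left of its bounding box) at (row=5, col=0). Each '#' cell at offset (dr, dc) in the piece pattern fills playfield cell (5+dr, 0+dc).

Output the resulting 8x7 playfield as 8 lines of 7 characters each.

Answer: .....#.
.......
.......
......#
.......
#.#....
##..#..
#....##

Derivation:
Fill (5+0,0+0) = (5,0)
Fill (5+1,0+0) = (6,0)
Fill (5+1,0+1) = (6,1)
Fill (5+2,0+0) = (7,0)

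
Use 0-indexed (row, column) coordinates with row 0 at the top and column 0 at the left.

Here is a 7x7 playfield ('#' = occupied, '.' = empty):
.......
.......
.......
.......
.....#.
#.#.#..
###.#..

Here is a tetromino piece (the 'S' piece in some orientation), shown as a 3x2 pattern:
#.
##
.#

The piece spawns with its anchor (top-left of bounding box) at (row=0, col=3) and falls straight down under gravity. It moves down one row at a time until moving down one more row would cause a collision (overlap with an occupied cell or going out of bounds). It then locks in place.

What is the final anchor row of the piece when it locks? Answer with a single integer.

Spawn at (row=0, col=3). Try each row:
  row 0: fits
  row 1: fits
  row 2: fits
  row 3: blocked -> lock at row 2

Answer: 2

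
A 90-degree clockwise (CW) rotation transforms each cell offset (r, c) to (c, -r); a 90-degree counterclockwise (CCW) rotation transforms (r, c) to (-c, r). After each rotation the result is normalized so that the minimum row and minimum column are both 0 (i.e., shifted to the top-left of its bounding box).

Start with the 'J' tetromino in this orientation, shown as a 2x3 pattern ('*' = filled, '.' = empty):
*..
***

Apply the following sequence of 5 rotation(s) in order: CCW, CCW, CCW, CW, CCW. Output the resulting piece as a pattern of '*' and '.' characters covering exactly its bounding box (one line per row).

Start:
*..
***
After rotation 1 (CCW):
.*
.*
**
After rotation 2 (CCW):
***
..*
After rotation 3 (CCW):
**
*.
*.
After rotation 4 (CW):
***
..*
After rotation 5 (CCW):
**
*.
*.

Answer: **
*.
*.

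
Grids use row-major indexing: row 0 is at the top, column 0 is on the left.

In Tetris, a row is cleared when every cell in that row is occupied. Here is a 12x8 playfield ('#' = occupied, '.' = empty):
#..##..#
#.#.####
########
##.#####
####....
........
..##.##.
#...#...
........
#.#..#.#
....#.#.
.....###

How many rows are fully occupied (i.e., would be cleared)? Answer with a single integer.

Check each row:
  row 0: 4 empty cells -> not full
  row 1: 2 empty cells -> not full
  row 2: 0 empty cells -> FULL (clear)
  row 3: 1 empty cell -> not full
  row 4: 4 empty cells -> not full
  row 5: 8 empty cells -> not full
  row 6: 4 empty cells -> not full
  row 7: 6 empty cells -> not full
  row 8: 8 empty cells -> not full
  row 9: 4 empty cells -> not full
  row 10: 6 empty cells -> not full
  row 11: 5 empty cells -> not full
Total rows cleared: 1

Answer: 1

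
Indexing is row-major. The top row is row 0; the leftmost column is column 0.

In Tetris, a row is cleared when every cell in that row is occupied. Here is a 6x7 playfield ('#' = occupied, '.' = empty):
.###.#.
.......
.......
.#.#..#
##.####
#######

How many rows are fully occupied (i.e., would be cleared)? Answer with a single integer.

Check each row:
  row 0: 3 empty cells -> not full
  row 1: 7 empty cells -> not full
  row 2: 7 empty cells -> not full
  row 3: 4 empty cells -> not full
  row 4: 1 empty cell -> not full
  row 5: 0 empty cells -> FULL (clear)
Total rows cleared: 1

Answer: 1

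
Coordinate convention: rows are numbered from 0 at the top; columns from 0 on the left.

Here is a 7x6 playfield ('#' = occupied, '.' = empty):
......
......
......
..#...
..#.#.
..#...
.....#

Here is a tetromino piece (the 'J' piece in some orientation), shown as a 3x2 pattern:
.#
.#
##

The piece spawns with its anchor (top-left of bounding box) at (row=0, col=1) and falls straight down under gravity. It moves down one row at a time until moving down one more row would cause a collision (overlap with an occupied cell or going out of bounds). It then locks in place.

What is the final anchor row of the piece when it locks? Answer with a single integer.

Spawn at (row=0, col=1). Try each row:
  row 0: fits
  row 1: blocked -> lock at row 0

Answer: 0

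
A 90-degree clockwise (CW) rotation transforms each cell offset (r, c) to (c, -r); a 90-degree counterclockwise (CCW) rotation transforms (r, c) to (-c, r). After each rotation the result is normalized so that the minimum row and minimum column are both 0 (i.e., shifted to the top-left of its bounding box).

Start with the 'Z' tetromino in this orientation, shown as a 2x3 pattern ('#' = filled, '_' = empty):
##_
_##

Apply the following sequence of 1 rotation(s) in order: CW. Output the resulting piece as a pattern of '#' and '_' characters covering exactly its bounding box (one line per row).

Start:
##_
_##
After rotation 1 (CW):
_#
##
#_

Answer: _#
##
#_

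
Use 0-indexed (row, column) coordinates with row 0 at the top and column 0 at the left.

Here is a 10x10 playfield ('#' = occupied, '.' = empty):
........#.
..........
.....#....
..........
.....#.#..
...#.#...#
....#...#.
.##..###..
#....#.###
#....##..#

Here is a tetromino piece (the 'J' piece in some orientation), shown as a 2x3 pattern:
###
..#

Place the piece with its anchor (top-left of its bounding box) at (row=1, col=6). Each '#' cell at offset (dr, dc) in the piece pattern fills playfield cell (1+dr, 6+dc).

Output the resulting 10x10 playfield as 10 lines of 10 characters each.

Fill (1+0,6+0) = (1,6)
Fill (1+0,6+1) = (1,7)
Fill (1+0,6+2) = (1,8)
Fill (1+1,6+2) = (2,8)

Answer: ........#.
......###.
.....#..#.
..........
.....#.#..
...#.#...#
....#...#.
.##..###..
#....#.###
#....##..#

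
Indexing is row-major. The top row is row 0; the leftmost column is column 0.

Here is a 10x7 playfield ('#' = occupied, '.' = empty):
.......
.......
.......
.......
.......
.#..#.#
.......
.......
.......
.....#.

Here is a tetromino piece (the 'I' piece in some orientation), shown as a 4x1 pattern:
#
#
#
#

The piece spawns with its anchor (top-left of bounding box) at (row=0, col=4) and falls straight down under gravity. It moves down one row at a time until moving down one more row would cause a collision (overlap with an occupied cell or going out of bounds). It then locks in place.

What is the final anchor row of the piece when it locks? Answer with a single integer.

Spawn at (row=0, col=4). Try each row:
  row 0: fits
  row 1: fits
  row 2: blocked -> lock at row 1

Answer: 1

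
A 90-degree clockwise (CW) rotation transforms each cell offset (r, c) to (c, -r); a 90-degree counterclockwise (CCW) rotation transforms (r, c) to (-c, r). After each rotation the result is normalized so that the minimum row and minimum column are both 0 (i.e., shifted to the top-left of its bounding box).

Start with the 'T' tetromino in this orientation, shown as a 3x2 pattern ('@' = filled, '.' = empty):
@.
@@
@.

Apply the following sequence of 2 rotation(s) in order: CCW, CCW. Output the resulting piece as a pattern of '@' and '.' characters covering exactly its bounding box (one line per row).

Answer: .@
@@
.@

Derivation:
Start:
@.
@@
@.
After rotation 1 (CCW):
.@.
@@@
After rotation 2 (CCW):
.@
@@
.@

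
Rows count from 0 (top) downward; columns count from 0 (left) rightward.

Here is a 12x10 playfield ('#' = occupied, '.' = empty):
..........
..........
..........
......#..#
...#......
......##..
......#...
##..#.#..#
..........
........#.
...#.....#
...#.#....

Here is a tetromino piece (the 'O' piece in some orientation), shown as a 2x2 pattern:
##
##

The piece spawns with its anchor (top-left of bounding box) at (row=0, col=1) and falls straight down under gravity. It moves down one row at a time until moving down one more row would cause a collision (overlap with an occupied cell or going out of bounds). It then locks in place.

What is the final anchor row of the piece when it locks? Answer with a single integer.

Spawn at (row=0, col=1). Try each row:
  row 0: fits
  row 1: fits
  row 2: fits
  row 3: fits
  row 4: fits
  row 5: fits
  row 6: blocked -> lock at row 5

Answer: 5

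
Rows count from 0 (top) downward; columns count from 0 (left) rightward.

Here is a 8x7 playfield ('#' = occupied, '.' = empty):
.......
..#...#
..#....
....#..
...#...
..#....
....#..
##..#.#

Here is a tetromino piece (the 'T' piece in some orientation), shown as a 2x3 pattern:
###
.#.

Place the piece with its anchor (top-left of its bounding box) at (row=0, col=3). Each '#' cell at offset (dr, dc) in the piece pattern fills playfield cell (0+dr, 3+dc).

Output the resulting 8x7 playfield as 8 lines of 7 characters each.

Answer: ...###.
..#.#.#
..#....
....#..
...#...
..#....
....#..
##..#.#

Derivation:
Fill (0+0,3+0) = (0,3)
Fill (0+0,3+1) = (0,4)
Fill (0+0,3+2) = (0,5)
Fill (0+1,3+1) = (1,4)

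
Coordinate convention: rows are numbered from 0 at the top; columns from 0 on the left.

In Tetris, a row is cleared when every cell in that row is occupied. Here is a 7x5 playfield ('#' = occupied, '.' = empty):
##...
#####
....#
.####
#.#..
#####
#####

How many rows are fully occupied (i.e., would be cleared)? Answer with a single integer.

Check each row:
  row 0: 3 empty cells -> not full
  row 1: 0 empty cells -> FULL (clear)
  row 2: 4 empty cells -> not full
  row 3: 1 empty cell -> not full
  row 4: 3 empty cells -> not full
  row 5: 0 empty cells -> FULL (clear)
  row 6: 0 empty cells -> FULL (clear)
Total rows cleared: 3

Answer: 3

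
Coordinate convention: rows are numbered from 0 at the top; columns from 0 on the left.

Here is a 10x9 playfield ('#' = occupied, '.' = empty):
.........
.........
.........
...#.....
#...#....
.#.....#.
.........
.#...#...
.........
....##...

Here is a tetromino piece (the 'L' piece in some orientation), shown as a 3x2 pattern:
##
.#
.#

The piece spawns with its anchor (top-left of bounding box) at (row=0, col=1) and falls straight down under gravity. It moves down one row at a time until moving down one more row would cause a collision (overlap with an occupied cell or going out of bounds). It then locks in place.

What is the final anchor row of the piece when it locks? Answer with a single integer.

Answer: 4

Derivation:
Spawn at (row=0, col=1). Try each row:
  row 0: fits
  row 1: fits
  row 2: fits
  row 3: fits
  row 4: fits
  row 5: blocked -> lock at row 4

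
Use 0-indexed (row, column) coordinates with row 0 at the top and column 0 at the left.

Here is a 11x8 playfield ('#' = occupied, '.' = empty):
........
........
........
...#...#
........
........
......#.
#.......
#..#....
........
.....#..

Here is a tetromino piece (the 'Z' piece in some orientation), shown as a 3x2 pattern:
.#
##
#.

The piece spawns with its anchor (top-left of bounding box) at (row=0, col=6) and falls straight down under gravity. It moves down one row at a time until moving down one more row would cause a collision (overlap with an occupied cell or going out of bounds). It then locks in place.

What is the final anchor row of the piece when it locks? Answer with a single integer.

Answer: 1

Derivation:
Spawn at (row=0, col=6). Try each row:
  row 0: fits
  row 1: fits
  row 2: blocked -> lock at row 1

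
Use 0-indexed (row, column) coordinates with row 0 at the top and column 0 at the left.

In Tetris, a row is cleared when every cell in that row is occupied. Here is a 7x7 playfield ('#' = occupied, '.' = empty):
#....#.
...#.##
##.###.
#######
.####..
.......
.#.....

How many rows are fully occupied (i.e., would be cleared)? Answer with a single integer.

Answer: 1

Derivation:
Check each row:
  row 0: 5 empty cells -> not full
  row 1: 4 empty cells -> not full
  row 2: 2 empty cells -> not full
  row 3: 0 empty cells -> FULL (clear)
  row 4: 3 empty cells -> not full
  row 5: 7 empty cells -> not full
  row 6: 6 empty cells -> not full
Total rows cleared: 1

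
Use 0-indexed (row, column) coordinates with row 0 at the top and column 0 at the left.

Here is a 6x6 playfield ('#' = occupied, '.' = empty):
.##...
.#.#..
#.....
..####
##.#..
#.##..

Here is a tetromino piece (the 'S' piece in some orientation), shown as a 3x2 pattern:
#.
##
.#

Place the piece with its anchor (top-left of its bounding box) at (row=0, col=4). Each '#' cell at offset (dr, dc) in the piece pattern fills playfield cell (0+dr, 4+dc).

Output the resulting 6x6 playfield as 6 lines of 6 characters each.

Fill (0+0,4+0) = (0,4)
Fill (0+1,4+0) = (1,4)
Fill (0+1,4+1) = (1,5)
Fill (0+2,4+1) = (2,5)

Answer: .##.#.
.#.###
#....#
..####
##.#..
#.##..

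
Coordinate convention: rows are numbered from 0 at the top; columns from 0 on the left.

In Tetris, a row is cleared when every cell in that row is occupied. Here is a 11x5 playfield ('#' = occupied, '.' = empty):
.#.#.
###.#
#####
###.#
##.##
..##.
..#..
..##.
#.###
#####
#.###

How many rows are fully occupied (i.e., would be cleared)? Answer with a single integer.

Check each row:
  row 0: 3 empty cells -> not full
  row 1: 1 empty cell -> not full
  row 2: 0 empty cells -> FULL (clear)
  row 3: 1 empty cell -> not full
  row 4: 1 empty cell -> not full
  row 5: 3 empty cells -> not full
  row 6: 4 empty cells -> not full
  row 7: 3 empty cells -> not full
  row 8: 1 empty cell -> not full
  row 9: 0 empty cells -> FULL (clear)
  row 10: 1 empty cell -> not full
Total rows cleared: 2

Answer: 2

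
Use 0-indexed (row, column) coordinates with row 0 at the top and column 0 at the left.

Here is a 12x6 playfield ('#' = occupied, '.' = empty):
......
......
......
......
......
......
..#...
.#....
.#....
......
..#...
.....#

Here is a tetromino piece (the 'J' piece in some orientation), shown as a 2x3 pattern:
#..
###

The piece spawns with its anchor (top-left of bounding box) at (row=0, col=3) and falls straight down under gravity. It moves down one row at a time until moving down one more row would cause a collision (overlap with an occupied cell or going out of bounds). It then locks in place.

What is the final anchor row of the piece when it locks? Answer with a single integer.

Answer: 9

Derivation:
Spawn at (row=0, col=3). Try each row:
  row 0: fits
  row 1: fits
  row 2: fits
  row 3: fits
  row 4: fits
  row 5: fits
  row 6: fits
  row 7: fits
  row 8: fits
  row 9: fits
  row 10: blocked -> lock at row 9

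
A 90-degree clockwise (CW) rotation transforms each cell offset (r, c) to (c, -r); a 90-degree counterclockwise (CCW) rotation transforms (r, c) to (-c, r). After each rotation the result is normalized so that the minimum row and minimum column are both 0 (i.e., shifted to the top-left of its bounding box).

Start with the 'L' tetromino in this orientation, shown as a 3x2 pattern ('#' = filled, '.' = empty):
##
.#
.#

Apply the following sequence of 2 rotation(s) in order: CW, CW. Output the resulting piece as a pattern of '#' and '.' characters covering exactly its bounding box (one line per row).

Answer: #.
#.
##

Derivation:
Start:
##
.#
.#
After rotation 1 (CW):
..#
###
After rotation 2 (CW):
#.
#.
##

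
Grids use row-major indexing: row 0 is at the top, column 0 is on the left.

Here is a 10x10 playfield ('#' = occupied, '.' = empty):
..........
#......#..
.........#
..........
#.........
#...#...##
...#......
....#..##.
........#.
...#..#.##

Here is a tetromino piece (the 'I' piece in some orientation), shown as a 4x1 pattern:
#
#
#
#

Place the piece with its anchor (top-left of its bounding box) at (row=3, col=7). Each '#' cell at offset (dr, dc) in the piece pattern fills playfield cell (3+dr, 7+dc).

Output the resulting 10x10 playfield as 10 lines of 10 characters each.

Answer: ..........
#......#..
.........#
.......#..
#......#..
#...#..###
...#...#..
....#..##.
........#.
...#..#.##

Derivation:
Fill (3+0,7+0) = (3,7)
Fill (3+1,7+0) = (4,7)
Fill (3+2,7+0) = (5,7)
Fill (3+3,7+0) = (6,7)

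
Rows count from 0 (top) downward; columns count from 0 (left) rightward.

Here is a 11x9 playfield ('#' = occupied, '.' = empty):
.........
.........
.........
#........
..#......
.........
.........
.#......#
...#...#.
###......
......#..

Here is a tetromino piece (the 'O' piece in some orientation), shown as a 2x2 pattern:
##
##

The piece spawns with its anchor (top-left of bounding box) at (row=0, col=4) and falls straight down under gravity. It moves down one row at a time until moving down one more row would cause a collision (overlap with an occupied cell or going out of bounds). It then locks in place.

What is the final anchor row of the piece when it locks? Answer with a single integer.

Answer: 9

Derivation:
Spawn at (row=0, col=4). Try each row:
  row 0: fits
  row 1: fits
  row 2: fits
  row 3: fits
  row 4: fits
  row 5: fits
  row 6: fits
  row 7: fits
  row 8: fits
  row 9: fits
  row 10: blocked -> lock at row 9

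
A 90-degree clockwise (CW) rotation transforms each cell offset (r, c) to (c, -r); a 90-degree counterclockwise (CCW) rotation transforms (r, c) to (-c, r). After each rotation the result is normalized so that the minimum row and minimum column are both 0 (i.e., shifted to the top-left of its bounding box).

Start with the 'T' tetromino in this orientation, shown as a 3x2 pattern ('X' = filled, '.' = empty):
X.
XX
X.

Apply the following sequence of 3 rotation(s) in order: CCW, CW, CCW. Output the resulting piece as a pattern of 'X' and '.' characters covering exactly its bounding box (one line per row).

Start:
X.
XX
X.
After rotation 1 (CCW):
.X.
XXX
After rotation 2 (CW):
X.
XX
X.
After rotation 3 (CCW):
.X.
XXX

Answer: .X.
XXX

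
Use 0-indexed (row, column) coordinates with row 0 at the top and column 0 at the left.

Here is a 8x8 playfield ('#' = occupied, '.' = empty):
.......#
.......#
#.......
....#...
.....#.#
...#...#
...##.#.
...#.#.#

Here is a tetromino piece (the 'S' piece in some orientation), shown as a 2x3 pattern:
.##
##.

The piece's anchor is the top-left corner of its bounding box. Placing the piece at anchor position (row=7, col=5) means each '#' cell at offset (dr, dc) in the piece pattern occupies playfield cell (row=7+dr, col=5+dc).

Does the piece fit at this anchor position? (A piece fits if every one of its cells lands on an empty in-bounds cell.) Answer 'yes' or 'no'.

Check each piece cell at anchor (7, 5):
  offset (0,1) -> (7,6): empty -> OK
  offset (0,2) -> (7,7): occupied ('#') -> FAIL
  offset (1,0) -> (8,5): out of bounds -> FAIL
  offset (1,1) -> (8,6): out of bounds -> FAIL
All cells valid: no

Answer: no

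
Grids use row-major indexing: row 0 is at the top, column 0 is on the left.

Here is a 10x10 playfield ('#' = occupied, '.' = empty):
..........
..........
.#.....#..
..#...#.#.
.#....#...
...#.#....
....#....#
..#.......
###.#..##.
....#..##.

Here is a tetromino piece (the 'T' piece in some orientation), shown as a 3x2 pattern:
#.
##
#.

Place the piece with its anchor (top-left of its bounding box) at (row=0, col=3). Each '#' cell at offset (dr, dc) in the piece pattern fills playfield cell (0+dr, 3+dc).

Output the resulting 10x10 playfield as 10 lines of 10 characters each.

Fill (0+0,3+0) = (0,3)
Fill (0+1,3+0) = (1,3)
Fill (0+1,3+1) = (1,4)
Fill (0+2,3+0) = (2,3)

Answer: ...#......
...##.....
.#.#...#..
..#...#.#.
.#....#...
...#.#....
....#....#
..#.......
###.#..##.
....#..##.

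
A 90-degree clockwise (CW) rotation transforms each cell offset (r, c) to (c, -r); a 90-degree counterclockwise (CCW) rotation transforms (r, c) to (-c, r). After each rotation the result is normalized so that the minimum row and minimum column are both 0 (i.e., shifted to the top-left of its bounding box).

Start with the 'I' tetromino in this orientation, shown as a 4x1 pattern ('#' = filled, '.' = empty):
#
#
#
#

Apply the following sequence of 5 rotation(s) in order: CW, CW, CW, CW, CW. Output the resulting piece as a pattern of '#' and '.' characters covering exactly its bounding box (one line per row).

Start:
#
#
#
#
After rotation 1 (CW):
####
After rotation 2 (CW):
#
#
#
#
After rotation 3 (CW):
####
After rotation 4 (CW):
#
#
#
#
After rotation 5 (CW):
####

Answer: ####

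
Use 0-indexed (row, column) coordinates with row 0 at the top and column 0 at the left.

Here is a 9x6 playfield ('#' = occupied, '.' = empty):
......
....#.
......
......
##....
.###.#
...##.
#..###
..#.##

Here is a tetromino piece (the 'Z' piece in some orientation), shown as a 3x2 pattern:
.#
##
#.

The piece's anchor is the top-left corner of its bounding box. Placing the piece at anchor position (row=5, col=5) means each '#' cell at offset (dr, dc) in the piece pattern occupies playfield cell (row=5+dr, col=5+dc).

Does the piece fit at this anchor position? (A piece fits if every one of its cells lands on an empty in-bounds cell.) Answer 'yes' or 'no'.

Answer: no

Derivation:
Check each piece cell at anchor (5, 5):
  offset (0,1) -> (5,6): out of bounds -> FAIL
  offset (1,0) -> (6,5): empty -> OK
  offset (1,1) -> (6,6): out of bounds -> FAIL
  offset (2,0) -> (7,5): occupied ('#') -> FAIL
All cells valid: no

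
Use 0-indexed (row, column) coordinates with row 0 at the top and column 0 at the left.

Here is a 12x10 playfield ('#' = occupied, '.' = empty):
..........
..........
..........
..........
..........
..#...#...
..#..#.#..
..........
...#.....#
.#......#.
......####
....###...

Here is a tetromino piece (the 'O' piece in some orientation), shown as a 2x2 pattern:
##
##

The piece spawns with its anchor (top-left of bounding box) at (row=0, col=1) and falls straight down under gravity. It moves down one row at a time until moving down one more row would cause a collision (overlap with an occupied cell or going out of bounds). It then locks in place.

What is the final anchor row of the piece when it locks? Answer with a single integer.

Answer: 3

Derivation:
Spawn at (row=0, col=1). Try each row:
  row 0: fits
  row 1: fits
  row 2: fits
  row 3: fits
  row 4: blocked -> lock at row 3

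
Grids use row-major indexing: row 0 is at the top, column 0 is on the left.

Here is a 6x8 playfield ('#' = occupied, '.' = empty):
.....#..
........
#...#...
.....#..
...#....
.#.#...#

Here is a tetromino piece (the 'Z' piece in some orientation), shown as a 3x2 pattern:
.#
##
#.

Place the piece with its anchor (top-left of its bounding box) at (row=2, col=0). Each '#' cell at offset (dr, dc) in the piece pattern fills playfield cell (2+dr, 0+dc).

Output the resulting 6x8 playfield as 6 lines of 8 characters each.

Fill (2+0,0+1) = (2,1)
Fill (2+1,0+0) = (3,0)
Fill (2+1,0+1) = (3,1)
Fill (2+2,0+0) = (4,0)

Answer: .....#..
........
##..#...
##...#..
#..#....
.#.#...#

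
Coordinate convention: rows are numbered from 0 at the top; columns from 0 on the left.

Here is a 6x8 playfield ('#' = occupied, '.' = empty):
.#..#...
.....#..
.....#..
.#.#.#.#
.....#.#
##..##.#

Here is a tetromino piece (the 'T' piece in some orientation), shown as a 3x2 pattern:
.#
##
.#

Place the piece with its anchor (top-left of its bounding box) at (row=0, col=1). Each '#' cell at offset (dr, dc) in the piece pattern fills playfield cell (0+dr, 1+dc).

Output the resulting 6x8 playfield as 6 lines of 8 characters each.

Answer: .##.#...
.##..#..
..#..#..
.#.#.#.#
.....#.#
##..##.#

Derivation:
Fill (0+0,1+1) = (0,2)
Fill (0+1,1+0) = (1,1)
Fill (0+1,1+1) = (1,2)
Fill (0+2,1+1) = (2,2)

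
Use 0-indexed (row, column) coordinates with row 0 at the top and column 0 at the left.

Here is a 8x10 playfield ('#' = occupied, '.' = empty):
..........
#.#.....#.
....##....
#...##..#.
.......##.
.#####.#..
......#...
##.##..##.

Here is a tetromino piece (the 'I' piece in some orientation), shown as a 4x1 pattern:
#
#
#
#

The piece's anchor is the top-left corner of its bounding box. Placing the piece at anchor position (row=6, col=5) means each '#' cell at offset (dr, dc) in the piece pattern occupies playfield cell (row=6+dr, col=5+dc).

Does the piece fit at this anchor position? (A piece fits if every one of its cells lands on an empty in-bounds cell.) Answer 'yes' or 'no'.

Answer: no

Derivation:
Check each piece cell at anchor (6, 5):
  offset (0,0) -> (6,5): empty -> OK
  offset (1,0) -> (7,5): empty -> OK
  offset (2,0) -> (8,5): out of bounds -> FAIL
  offset (3,0) -> (9,5): out of bounds -> FAIL
All cells valid: no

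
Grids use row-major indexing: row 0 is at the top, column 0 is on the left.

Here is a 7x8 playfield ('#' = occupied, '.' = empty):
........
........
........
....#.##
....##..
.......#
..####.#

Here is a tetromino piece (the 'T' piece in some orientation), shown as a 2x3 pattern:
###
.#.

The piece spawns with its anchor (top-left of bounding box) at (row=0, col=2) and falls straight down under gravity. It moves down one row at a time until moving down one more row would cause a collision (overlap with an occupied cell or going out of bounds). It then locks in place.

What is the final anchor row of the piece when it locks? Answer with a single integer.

Answer: 2

Derivation:
Spawn at (row=0, col=2). Try each row:
  row 0: fits
  row 1: fits
  row 2: fits
  row 3: blocked -> lock at row 2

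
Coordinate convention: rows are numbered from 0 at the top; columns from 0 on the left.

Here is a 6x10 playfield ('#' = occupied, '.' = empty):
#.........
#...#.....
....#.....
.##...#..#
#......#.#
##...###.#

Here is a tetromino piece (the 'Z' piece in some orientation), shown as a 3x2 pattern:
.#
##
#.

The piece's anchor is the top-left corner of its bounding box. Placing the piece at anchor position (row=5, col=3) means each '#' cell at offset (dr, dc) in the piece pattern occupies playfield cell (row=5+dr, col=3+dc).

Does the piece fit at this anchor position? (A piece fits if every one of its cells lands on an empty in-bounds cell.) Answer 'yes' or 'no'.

Check each piece cell at anchor (5, 3):
  offset (0,1) -> (5,4): empty -> OK
  offset (1,0) -> (6,3): out of bounds -> FAIL
  offset (1,1) -> (6,4): out of bounds -> FAIL
  offset (2,0) -> (7,3): out of bounds -> FAIL
All cells valid: no

Answer: no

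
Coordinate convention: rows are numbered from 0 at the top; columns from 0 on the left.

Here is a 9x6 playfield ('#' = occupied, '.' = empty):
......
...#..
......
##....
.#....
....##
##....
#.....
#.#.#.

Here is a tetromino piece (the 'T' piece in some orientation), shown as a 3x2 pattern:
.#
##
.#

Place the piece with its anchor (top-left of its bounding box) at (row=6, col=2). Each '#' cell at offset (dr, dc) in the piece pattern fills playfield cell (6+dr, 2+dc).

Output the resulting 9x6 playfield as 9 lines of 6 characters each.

Fill (6+0,2+1) = (6,3)
Fill (6+1,2+0) = (7,2)
Fill (6+1,2+1) = (7,3)
Fill (6+2,2+1) = (8,3)

Answer: ......
...#..
......
##....
.#....
....##
##.#..
#.##..
#.###.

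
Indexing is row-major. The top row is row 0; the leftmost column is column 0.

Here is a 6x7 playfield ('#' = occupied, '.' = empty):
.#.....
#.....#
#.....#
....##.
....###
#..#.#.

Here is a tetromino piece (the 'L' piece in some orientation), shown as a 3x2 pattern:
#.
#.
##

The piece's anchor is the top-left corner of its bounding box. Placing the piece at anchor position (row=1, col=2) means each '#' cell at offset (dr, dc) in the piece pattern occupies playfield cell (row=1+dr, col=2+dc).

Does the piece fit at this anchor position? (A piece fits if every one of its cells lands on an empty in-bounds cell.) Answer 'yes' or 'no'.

Answer: yes

Derivation:
Check each piece cell at anchor (1, 2):
  offset (0,0) -> (1,2): empty -> OK
  offset (1,0) -> (2,2): empty -> OK
  offset (2,0) -> (3,2): empty -> OK
  offset (2,1) -> (3,3): empty -> OK
All cells valid: yes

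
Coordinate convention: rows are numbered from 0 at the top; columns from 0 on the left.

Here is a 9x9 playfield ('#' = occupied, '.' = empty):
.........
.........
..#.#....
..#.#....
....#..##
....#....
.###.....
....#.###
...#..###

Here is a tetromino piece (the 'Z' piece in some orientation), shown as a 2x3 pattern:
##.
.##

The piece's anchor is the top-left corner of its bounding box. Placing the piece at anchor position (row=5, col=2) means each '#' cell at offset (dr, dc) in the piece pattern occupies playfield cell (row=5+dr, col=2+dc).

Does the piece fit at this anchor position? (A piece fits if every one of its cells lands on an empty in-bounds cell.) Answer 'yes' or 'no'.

Check each piece cell at anchor (5, 2):
  offset (0,0) -> (5,2): empty -> OK
  offset (0,1) -> (5,3): empty -> OK
  offset (1,1) -> (6,3): occupied ('#') -> FAIL
  offset (1,2) -> (6,4): empty -> OK
All cells valid: no

Answer: no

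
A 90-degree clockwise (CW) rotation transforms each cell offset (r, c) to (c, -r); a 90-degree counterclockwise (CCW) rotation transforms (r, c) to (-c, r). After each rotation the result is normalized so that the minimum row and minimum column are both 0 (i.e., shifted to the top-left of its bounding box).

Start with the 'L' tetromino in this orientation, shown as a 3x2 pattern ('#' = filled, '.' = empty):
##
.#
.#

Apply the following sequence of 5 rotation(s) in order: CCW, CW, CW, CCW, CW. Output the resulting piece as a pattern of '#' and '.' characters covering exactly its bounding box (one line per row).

Start:
##
.#
.#
After rotation 1 (CCW):
###
#..
After rotation 2 (CW):
##
.#
.#
After rotation 3 (CW):
..#
###
After rotation 4 (CCW):
##
.#
.#
After rotation 5 (CW):
..#
###

Answer: ..#
###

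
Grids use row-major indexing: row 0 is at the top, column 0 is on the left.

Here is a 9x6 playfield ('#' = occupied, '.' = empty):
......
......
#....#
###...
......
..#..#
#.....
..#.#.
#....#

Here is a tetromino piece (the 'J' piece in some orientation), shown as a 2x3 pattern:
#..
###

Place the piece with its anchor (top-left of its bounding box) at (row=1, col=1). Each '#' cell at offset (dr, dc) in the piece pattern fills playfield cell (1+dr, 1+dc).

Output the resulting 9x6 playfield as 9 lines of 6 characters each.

Fill (1+0,1+0) = (1,1)
Fill (1+1,1+0) = (2,1)
Fill (1+1,1+1) = (2,2)
Fill (1+1,1+2) = (2,3)

Answer: ......
.#....
####.#
###...
......
..#..#
#.....
..#.#.
#....#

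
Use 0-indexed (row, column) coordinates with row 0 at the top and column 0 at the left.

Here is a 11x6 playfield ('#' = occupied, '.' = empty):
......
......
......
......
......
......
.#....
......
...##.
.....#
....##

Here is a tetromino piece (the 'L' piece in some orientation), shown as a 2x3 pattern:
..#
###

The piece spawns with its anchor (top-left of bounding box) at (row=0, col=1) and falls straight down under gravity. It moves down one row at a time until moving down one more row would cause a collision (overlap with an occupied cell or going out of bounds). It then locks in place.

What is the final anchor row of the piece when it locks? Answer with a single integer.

Answer: 4

Derivation:
Spawn at (row=0, col=1). Try each row:
  row 0: fits
  row 1: fits
  row 2: fits
  row 3: fits
  row 4: fits
  row 5: blocked -> lock at row 4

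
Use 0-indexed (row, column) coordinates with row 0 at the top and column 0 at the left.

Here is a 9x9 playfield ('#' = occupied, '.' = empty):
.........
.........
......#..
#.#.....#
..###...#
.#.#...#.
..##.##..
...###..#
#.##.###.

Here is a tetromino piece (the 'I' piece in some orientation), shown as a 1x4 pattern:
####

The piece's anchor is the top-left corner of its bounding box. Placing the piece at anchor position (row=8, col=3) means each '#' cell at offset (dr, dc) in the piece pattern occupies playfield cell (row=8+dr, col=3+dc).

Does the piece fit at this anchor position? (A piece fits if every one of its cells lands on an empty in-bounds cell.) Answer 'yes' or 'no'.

Answer: no

Derivation:
Check each piece cell at anchor (8, 3):
  offset (0,0) -> (8,3): occupied ('#') -> FAIL
  offset (0,1) -> (8,4): empty -> OK
  offset (0,2) -> (8,5): occupied ('#') -> FAIL
  offset (0,3) -> (8,6): occupied ('#') -> FAIL
All cells valid: no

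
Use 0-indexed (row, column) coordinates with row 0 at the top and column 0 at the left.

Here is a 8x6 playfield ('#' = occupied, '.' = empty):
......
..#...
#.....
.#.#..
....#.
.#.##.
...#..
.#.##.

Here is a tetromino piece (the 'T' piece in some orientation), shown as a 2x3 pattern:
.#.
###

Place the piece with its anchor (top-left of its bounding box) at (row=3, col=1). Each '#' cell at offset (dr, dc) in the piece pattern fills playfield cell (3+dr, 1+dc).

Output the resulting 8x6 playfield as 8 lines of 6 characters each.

Answer: ......
..#...
#.....
.###..
.####.
.#.##.
...#..
.#.##.

Derivation:
Fill (3+0,1+1) = (3,2)
Fill (3+1,1+0) = (4,1)
Fill (3+1,1+1) = (4,2)
Fill (3+1,1+2) = (4,3)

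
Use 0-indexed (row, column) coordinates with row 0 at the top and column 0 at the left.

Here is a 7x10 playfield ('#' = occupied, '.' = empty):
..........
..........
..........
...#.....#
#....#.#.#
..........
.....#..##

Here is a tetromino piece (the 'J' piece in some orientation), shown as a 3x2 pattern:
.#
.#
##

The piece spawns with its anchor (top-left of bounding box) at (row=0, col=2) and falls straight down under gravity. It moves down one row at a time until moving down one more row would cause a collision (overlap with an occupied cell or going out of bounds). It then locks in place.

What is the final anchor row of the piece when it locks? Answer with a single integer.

Spawn at (row=0, col=2). Try each row:
  row 0: fits
  row 1: blocked -> lock at row 0

Answer: 0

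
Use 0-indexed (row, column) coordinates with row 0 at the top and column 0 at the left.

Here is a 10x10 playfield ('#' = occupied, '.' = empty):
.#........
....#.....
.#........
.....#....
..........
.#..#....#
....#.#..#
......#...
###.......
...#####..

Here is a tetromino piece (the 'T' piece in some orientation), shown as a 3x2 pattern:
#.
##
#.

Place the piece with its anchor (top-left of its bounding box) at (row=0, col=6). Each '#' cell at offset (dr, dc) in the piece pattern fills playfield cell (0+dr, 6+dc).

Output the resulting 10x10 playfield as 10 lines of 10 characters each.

Fill (0+0,6+0) = (0,6)
Fill (0+1,6+0) = (1,6)
Fill (0+1,6+1) = (1,7)
Fill (0+2,6+0) = (2,6)

Answer: .#....#...
....#.##..
.#....#...
.....#....
..........
.#..#....#
....#.#..#
......#...
###.......
...#####..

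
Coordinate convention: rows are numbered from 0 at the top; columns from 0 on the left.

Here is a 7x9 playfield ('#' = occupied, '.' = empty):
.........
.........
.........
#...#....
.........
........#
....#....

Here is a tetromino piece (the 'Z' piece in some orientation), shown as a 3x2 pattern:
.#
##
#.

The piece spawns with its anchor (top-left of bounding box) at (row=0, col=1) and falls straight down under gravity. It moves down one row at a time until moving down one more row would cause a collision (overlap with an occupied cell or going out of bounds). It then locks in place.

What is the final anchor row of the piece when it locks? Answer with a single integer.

Spawn at (row=0, col=1). Try each row:
  row 0: fits
  row 1: fits
  row 2: fits
  row 3: fits
  row 4: fits
  row 5: blocked -> lock at row 4

Answer: 4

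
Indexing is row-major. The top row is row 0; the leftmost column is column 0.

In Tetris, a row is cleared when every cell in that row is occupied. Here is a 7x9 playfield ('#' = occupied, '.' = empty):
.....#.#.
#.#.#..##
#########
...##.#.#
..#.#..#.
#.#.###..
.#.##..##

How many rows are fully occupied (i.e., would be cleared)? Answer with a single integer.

Check each row:
  row 0: 7 empty cells -> not full
  row 1: 4 empty cells -> not full
  row 2: 0 empty cells -> FULL (clear)
  row 3: 5 empty cells -> not full
  row 4: 6 empty cells -> not full
  row 5: 4 empty cells -> not full
  row 6: 4 empty cells -> not full
Total rows cleared: 1

Answer: 1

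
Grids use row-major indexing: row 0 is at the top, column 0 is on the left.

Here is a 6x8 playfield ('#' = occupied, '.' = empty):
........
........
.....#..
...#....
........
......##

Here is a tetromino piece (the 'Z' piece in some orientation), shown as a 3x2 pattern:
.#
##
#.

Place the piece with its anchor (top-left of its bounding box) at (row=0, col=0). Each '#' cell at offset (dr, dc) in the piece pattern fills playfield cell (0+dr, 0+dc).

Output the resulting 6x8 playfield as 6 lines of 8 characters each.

Answer: .#......
##......
#....#..
...#....
........
......##

Derivation:
Fill (0+0,0+1) = (0,1)
Fill (0+1,0+0) = (1,0)
Fill (0+1,0+1) = (1,1)
Fill (0+2,0+0) = (2,0)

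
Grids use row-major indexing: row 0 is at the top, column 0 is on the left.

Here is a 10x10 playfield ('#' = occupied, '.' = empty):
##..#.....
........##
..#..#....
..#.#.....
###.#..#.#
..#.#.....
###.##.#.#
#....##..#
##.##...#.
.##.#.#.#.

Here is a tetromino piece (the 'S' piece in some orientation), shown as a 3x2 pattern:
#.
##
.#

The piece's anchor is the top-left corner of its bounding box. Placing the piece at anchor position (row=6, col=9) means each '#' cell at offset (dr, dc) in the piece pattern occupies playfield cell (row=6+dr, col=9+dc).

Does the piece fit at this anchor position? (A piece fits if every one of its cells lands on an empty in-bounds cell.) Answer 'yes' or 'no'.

Check each piece cell at anchor (6, 9):
  offset (0,0) -> (6,9): occupied ('#') -> FAIL
  offset (1,0) -> (7,9): occupied ('#') -> FAIL
  offset (1,1) -> (7,10): out of bounds -> FAIL
  offset (2,1) -> (8,10): out of bounds -> FAIL
All cells valid: no

Answer: no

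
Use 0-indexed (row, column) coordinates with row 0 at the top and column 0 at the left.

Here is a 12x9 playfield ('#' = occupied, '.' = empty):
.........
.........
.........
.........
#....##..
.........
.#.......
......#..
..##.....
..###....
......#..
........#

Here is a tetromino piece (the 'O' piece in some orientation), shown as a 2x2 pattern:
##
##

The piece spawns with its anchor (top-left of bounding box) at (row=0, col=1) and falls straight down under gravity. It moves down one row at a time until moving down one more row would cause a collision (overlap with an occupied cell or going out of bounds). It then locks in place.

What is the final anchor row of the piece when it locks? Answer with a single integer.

Spawn at (row=0, col=1). Try each row:
  row 0: fits
  row 1: fits
  row 2: fits
  row 3: fits
  row 4: fits
  row 5: blocked -> lock at row 4

Answer: 4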